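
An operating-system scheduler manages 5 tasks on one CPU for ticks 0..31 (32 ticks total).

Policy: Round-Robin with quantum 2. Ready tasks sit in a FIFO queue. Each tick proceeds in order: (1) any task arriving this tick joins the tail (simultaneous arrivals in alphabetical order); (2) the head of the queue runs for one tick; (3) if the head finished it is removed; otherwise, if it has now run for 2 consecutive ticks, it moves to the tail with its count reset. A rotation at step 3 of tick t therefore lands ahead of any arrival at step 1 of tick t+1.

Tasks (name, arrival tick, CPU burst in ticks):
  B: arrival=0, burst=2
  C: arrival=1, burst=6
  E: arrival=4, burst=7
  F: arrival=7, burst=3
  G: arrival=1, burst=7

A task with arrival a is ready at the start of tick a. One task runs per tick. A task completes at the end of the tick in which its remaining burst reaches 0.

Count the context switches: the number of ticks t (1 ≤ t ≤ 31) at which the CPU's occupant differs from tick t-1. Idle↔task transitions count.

context switches = 14

t=0: queue=[B] q_used=0 → run B
t=1: queue=[B,C,G] q_used=1 → run B
t=2: queue=[C,G] q_used=0 → run C
t=3: queue=[C,G] q_used=1 → run C
t=4: queue=[G,C,E] q_used=0 → run G
t=5: queue=[G,C,E] q_used=1 → run G
t=6: queue=[C,E,G] q_used=0 → run C
t=7: queue=[C,E,G,F] q_used=1 → run C
t=8: queue=[E,G,F,C] q_used=0 → run E
t=9: queue=[E,G,F,C] q_used=1 → run E
t=10: queue=[G,F,C,E] q_used=0 → run G
t=11: queue=[G,F,C,E] q_used=1 → run G
t=12: queue=[F,C,E,G] q_used=0 → run F
t=13: queue=[F,C,E,G] q_used=1 → run F
t=14: queue=[C,E,G,F] q_used=0 → run C
t=15: queue=[C,E,G,F] q_used=1 → run C
t=16: queue=[E,G,F] q_used=0 → run E
t=17: queue=[E,G,F] q_used=1 → run E
t=18: queue=[G,F,E] q_used=0 → run G
t=19: queue=[G,F,E] q_used=1 → run G
t=20: queue=[F,E,G] q_used=0 → run F
t=21: queue=[E,G] q_used=0 → run E
t=22: queue=[E,G] q_used=1 → run E
t=23: queue=[G,E] q_used=0 → run G
t=24: queue=[E] q_used=0 → run E
t=25: (idle)
t=26: (idle)
t=27: (idle)
t=28: (idle)
t=29: (idle)
t=30: (idle)
t=31: (idle)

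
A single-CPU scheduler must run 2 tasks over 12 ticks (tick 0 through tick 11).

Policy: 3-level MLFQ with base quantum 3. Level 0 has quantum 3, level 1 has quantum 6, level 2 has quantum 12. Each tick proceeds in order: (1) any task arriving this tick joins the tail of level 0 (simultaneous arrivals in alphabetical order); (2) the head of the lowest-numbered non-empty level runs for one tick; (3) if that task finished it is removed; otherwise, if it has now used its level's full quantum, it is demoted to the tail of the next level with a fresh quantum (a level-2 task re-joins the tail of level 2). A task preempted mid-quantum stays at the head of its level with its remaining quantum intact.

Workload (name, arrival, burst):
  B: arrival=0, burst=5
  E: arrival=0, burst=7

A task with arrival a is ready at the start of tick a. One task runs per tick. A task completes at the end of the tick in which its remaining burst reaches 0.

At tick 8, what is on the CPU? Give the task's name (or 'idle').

t=0: L0/L1/L2 = BE/-/- → run B
t=1: L0/L1/L2 = BE/-/- → run B
t=2: L0/L1/L2 = BE/-/- → run B
t=3: L0/L1/L2 = E/B/- → run E
t=4: L0/L1/L2 = E/B/- → run E
t=5: L0/L1/L2 = E/B/- → run E
t=6: L0/L1/L2 = -/BE/- → run B
t=7: L0/L1/L2 = -/BE/- → run B
t=8: L0/L1/L2 = -/E/- → run E
t=9: L0/L1/L2 = -/E/- → run E
t=10: L0/L1/L2 = -/E/- → run E
t=11: L0/L1/L2 = -/E/- → run E

running at tick 8 = E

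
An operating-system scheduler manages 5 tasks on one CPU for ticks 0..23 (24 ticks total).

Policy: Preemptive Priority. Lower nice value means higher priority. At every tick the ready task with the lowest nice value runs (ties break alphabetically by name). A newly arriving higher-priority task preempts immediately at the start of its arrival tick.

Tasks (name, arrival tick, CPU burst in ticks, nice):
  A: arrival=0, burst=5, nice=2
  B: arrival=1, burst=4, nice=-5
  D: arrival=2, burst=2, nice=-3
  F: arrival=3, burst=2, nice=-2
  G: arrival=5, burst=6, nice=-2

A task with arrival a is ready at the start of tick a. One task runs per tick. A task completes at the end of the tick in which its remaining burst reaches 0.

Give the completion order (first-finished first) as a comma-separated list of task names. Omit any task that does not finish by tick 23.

completion order = B, D, F, G, A

t=0: ready={A} → run A
t=1: ready={A,B} → run B
t=2: ready={A,B,D} → run B
t=3: ready={A,B,D,F} → run B
t=4: ready={A,B,D,F} → run B
t=5: ready={A,D,F,G} → run D
t=6: ready={A,D,F,G} → run D
t=7: ready={A,F,G} → run F
t=8: ready={A,F,G} → run F
t=9: ready={A,G} → run G
t=10: ready={A,G} → run G
t=11: ready={A,G} → run G
t=12: ready={A,G} → run G
t=13: ready={A,G} → run G
t=14: ready={A,G} → run G
t=15: ready={A} → run A
t=16: ready={A} → run A
t=17: ready={A} → run A
t=18: ready={A} → run A
t=19: (idle)
t=20: (idle)
t=21: (idle)
t=22: (idle)
t=23: (idle)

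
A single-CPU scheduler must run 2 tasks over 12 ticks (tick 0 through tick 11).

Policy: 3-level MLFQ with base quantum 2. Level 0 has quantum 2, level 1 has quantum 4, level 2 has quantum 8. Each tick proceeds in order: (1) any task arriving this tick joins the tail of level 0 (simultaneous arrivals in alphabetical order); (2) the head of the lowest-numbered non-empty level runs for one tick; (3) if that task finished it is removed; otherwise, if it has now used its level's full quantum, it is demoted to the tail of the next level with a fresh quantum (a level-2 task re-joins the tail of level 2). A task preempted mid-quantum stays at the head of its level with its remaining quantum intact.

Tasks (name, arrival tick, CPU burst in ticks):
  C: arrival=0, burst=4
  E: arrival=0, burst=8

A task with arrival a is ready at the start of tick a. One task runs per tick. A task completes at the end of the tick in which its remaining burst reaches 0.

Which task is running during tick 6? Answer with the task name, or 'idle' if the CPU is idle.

t=0: L0/L1/L2 = CE/-/- → run C
t=1: L0/L1/L2 = CE/-/- → run C
t=2: L0/L1/L2 = E/C/- → run E
t=3: L0/L1/L2 = E/C/- → run E
t=4: L0/L1/L2 = -/CE/- → run C
t=5: L0/L1/L2 = -/CE/- → run C
t=6: L0/L1/L2 = -/E/- → run E
t=7: L0/L1/L2 = -/E/- → run E
t=8: L0/L1/L2 = -/E/- → run E
t=9: L0/L1/L2 = -/E/- → run E
t=10: L0/L1/L2 = -/-/E → run E
t=11: L0/L1/L2 = -/-/E → run E

running at tick 6 = E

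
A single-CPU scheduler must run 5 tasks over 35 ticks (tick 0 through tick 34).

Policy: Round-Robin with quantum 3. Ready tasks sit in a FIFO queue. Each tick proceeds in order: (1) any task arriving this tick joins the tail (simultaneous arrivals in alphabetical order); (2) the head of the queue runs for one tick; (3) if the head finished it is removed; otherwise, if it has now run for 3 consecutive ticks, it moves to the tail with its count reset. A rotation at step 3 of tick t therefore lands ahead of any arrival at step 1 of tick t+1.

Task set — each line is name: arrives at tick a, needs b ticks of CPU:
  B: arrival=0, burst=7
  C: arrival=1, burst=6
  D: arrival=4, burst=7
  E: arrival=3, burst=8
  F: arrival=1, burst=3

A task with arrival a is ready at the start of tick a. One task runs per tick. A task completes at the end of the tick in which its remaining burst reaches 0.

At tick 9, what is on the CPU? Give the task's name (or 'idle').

running at tick 9 = B

t=0: queue=[B] q_used=0 → run B
t=1: queue=[B,C,F] q_used=1 → run B
t=2: queue=[B,C,F] q_used=2 → run B
t=3: queue=[C,F,B,E] q_used=0 → run C
t=4: queue=[C,F,B,E,D] q_used=1 → run C
t=5: queue=[C,F,B,E,D] q_used=2 → run C
t=6: queue=[F,B,E,D,C] q_used=0 → run F
t=7: queue=[F,B,E,D,C] q_used=1 → run F
t=8: queue=[F,B,E,D,C] q_used=2 → run F
t=9: queue=[B,E,D,C] q_used=0 → run B
t=10: queue=[B,E,D,C] q_used=1 → run B
t=11: queue=[B,E,D,C] q_used=2 → run B
t=12: queue=[E,D,C,B] q_used=0 → run E
t=13: queue=[E,D,C,B] q_used=1 → run E
t=14: queue=[E,D,C,B] q_used=2 → run E
t=15: queue=[D,C,B,E] q_used=0 → run D
t=16: queue=[D,C,B,E] q_used=1 → run D
t=17: queue=[D,C,B,E] q_used=2 → run D
t=18: queue=[C,B,E,D] q_used=0 → run C
t=19: queue=[C,B,E,D] q_used=1 → run C
t=20: queue=[C,B,E,D] q_used=2 → run C
t=21: queue=[B,E,D] q_used=0 → run B
t=22: queue=[E,D] q_used=0 → run E
t=23: queue=[E,D] q_used=1 → run E
t=24: queue=[E,D] q_used=2 → run E
t=25: queue=[D,E] q_used=0 → run D
t=26: queue=[D,E] q_used=1 → run D
t=27: queue=[D,E] q_used=2 → run D
t=28: queue=[E,D] q_used=0 → run E
t=29: queue=[E,D] q_used=1 → run E
t=30: queue=[D] q_used=0 → run D
t=31: (idle)
t=32: (idle)
t=33: (idle)
t=34: (idle)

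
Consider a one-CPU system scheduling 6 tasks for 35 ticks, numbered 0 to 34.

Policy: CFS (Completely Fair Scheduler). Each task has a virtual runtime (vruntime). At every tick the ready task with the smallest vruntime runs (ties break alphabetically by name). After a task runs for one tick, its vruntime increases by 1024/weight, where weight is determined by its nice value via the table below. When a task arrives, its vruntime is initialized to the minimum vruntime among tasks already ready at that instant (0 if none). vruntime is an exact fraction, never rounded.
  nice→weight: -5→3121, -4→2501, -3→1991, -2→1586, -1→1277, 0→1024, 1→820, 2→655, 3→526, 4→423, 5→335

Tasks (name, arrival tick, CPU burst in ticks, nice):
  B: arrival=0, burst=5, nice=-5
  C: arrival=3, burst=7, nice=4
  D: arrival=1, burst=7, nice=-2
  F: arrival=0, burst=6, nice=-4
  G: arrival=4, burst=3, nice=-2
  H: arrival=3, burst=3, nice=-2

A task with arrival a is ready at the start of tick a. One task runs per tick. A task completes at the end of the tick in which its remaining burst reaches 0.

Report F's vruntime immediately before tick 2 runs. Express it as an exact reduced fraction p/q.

vruntime(F, start of tick 2) = 0/1

t=0: vr[B=0 F=0] → run B
t=1: vr[B=1024/3121 D=0 F=0] → run D
t=2: vr[B=1024/3121 D=512/793 F=0] → run F
t=3: vr[B=1024/3121 C=1024/3121 D=512/793 F=1024/2501 H=1024/3121] → run B
t=4: vr[B=2048/3121 C=1024/3121 D=512/793 F=1024/2501 G=1024/3121 H=1024/3121] → run C
t=5: vr[B=2048/3121 C=3629056/1320183 D=512/793 F=1024/2501 G=1024/3121 H=1024/3121] → run G
t=6: vr[B=2048/3121 C=3629056/1320183 D=512/793 F=1024/2501 G=2409984/2474953 H=1024/3121] → run H
t=7: vr[B=2048/3121 C=3629056/1320183 D=512/793 F=1024/2501 G=2409984/2474953 H=2409984/2474953] → run F
t=8: vr[B=2048/3121 C=3629056/1320183 D=512/793 F=2048/2501 G=2409984/2474953 H=2409984/2474953] → run D
t=9: vr[B=2048/3121 C=3629056/1320183 D=1024/793 F=2048/2501 G=2409984/2474953 H=2409984/2474953] → run B
t=10: vr[B=3072/3121 C=3629056/1320183 D=1024/793 F=2048/2501 G=2409984/2474953 H=2409984/2474953] → run F
t=11: vr[B=3072/3121 C=3629056/1320183 D=1024/793 F=3072/2501 G=2409984/2474953 H=2409984/2474953] → run G
t=12: vr[B=3072/3121 C=3629056/1320183 D=1024/793 F=3072/2501 G=4007936/2474953 H=2409984/2474953] → run H
t=13: vr[B=3072/3121 C=3629056/1320183 D=1024/793 F=3072/2501 G=4007936/2474953 H=4007936/2474953] → run B
t=14: vr[B=4096/3121 C=3629056/1320183 D=1024/793 F=3072/2501 G=4007936/2474953 H=4007936/2474953] → run F
t=15: vr[B=4096/3121 C=3629056/1320183 D=1024/793 F=4096/2501 G=4007936/2474953 H=4007936/2474953] → run D
t=16: vr[B=4096/3121 C=3629056/1320183 D=1536/793 F=4096/2501 G=4007936/2474953 H=4007936/2474953] → run B
t=17: vr[C=3629056/1320183 D=1536/793 F=4096/2501 G=4007936/2474953 H=4007936/2474953] → run G
t=18: vr[C=3629056/1320183 D=1536/793 F=4096/2501 H=4007936/2474953] → run H
t=19: vr[C=3629056/1320183 D=1536/793 F=4096/2501] → run F
t=20: vr[C=3629056/1320183 D=1536/793 F=5120/2501] → run D
t=21: vr[C=3629056/1320183 D=2048/793 F=5120/2501] → run F
t=22: vr[C=3629056/1320183 D=2048/793] → run D
t=23: vr[C=3629056/1320183 D=2560/793] → run C
t=24: vr[C=6824960/1320183 D=2560/793] → run D
t=25: vr[C=6824960/1320183 D=3072/793] → run D
t=26: vr[C=6824960/1320183] → run C
t=27: vr[C=3340288/440061] → run C
t=28: vr[C=13216768/1320183] → run C
t=29: vr[C=16412672/1320183] → run C
t=30: vr[C=6536192/440061] → run C
t=31: (idle)
t=32: (idle)
t=33: (idle)
t=34: (idle)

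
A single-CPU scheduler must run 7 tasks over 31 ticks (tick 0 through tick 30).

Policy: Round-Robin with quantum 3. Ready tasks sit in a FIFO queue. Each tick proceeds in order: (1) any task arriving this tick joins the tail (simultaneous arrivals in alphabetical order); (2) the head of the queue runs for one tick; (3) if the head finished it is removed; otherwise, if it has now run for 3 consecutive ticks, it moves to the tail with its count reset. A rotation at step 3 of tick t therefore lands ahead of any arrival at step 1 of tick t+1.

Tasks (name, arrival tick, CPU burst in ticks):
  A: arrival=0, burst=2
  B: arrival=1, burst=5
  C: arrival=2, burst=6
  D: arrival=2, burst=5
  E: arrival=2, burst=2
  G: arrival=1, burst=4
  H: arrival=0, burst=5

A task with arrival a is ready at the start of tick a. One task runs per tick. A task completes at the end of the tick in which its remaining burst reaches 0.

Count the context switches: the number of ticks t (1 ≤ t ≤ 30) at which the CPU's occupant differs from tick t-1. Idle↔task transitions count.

t=0: queue=[A,H] q_used=0 → run A
t=1: queue=[A,H,B,G] q_used=1 → run A
t=2: queue=[H,B,G,C,D,E] q_used=0 → run H
t=3: queue=[H,B,G,C,D,E] q_used=1 → run H
t=4: queue=[H,B,G,C,D,E] q_used=2 → run H
t=5: queue=[B,G,C,D,E,H] q_used=0 → run B
t=6: queue=[B,G,C,D,E,H] q_used=1 → run B
t=7: queue=[B,G,C,D,E,H] q_used=2 → run B
t=8: queue=[G,C,D,E,H,B] q_used=0 → run G
t=9: queue=[G,C,D,E,H,B] q_used=1 → run G
t=10: queue=[G,C,D,E,H,B] q_used=2 → run G
t=11: queue=[C,D,E,H,B,G] q_used=0 → run C
t=12: queue=[C,D,E,H,B,G] q_used=1 → run C
t=13: queue=[C,D,E,H,B,G] q_used=2 → run C
t=14: queue=[D,E,H,B,G,C] q_used=0 → run D
t=15: queue=[D,E,H,B,G,C] q_used=1 → run D
t=16: queue=[D,E,H,B,G,C] q_used=2 → run D
t=17: queue=[E,H,B,G,C,D] q_used=0 → run E
t=18: queue=[E,H,B,G,C,D] q_used=1 → run E
t=19: queue=[H,B,G,C,D] q_used=0 → run H
t=20: queue=[H,B,G,C,D] q_used=1 → run H
t=21: queue=[B,G,C,D] q_used=0 → run B
t=22: queue=[B,G,C,D] q_used=1 → run B
t=23: queue=[G,C,D] q_used=0 → run G
t=24: queue=[C,D] q_used=0 → run C
t=25: queue=[C,D] q_used=1 → run C
t=26: queue=[C,D] q_used=2 → run C
t=27: queue=[D] q_used=0 → run D
t=28: queue=[D] q_used=1 → run D
t=29: (idle)
t=30: (idle)

context switches = 12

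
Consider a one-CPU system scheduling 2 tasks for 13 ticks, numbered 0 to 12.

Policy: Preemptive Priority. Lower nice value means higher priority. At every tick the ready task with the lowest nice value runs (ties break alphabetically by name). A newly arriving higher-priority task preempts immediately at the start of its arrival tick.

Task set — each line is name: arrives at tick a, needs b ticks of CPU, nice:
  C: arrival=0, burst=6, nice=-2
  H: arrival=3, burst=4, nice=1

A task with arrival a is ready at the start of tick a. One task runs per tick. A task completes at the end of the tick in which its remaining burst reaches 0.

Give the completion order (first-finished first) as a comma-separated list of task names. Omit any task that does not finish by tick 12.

t=0: ready={C} → run C
t=1: ready={C} → run C
t=2: ready={C} → run C
t=3: ready={C,H} → run C
t=4: ready={C,H} → run C
t=5: ready={C,H} → run C
t=6: ready={H} → run H
t=7: ready={H} → run H
t=8: ready={H} → run H
t=9: ready={H} → run H
t=10: (idle)
t=11: (idle)
t=12: (idle)

completion order = C, H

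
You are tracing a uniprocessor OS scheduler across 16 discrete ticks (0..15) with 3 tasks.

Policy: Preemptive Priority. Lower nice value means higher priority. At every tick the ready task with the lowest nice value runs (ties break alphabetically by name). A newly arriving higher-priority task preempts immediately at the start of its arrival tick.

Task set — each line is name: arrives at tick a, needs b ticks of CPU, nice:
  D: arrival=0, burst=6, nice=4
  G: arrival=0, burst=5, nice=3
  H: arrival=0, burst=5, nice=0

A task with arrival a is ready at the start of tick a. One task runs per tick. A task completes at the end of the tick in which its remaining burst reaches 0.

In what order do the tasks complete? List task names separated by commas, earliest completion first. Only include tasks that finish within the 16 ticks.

t=0: ready={D,G,H} → run H
t=1: ready={D,G,H} → run H
t=2: ready={D,G,H} → run H
t=3: ready={D,G,H} → run H
t=4: ready={D,G,H} → run H
t=5: ready={D,G} → run G
t=6: ready={D,G} → run G
t=7: ready={D,G} → run G
t=8: ready={D,G} → run G
t=9: ready={D,G} → run G
t=10: ready={D} → run D
t=11: ready={D} → run D
t=12: ready={D} → run D
t=13: ready={D} → run D
t=14: ready={D} → run D
t=15: ready={D} → run D

completion order = H, G, D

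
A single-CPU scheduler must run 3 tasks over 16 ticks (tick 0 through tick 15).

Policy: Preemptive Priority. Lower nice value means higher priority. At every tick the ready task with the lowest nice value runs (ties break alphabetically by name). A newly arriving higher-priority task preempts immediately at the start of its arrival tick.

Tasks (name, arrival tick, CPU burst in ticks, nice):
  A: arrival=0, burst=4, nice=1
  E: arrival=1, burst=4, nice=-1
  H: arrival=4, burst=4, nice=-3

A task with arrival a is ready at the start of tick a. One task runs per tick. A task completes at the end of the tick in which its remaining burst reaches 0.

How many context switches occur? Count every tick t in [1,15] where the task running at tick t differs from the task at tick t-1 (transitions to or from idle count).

t=0: ready={A} → run A
t=1: ready={A,E} → run E
t=2: ready={A,E} → run E
t=3: ready={A,E} → run E
t=4: ready={A,E,H} → run H
t=5: ready={A,E,H} → run H
t=6: ready={A,E,H} → run H
t=7: ready={A,E,H} → run H
t=8: ready={A,E} → run E
t=9: ready={A} → run A
t=10: ready={A} → run A
t=11: ready={A} → run A
t=12: (idle)
t=13: (idle)
t=14: (idle)
t=15: (idle)

context switches = 5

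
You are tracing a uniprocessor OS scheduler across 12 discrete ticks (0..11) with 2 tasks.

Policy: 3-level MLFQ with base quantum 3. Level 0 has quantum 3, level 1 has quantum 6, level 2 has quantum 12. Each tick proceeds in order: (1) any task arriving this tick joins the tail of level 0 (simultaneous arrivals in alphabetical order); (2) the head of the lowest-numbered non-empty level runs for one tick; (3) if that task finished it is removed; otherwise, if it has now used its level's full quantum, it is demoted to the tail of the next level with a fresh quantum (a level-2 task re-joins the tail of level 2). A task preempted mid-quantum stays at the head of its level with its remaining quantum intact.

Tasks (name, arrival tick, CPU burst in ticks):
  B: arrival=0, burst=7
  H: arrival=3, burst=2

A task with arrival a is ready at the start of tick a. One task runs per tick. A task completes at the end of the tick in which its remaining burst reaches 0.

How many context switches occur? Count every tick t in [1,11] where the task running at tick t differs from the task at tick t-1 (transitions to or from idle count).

t=0: L0/L1/L2 = B/-/- → run B
t=1: L0/L1/L2 = B/-/- → run B
t=2: L0/L1/L2 = B/-/- → run B
t=3: L0/L1/L2 = H/B/- → run H
t=4: L0/L1/L2 = H/B/- → run H
t=5: L0/L1/L2 = -/B/- → run B
t=6: L0/L1/L2 = -/B/- → run B
t=7: L0/L1/L2 = -/B/- → run B
t=8: L0/L1/L2 = -/B/- → run B
t=9: (idle)
t=10: (idle)
t=11: (idle)

context switches = 3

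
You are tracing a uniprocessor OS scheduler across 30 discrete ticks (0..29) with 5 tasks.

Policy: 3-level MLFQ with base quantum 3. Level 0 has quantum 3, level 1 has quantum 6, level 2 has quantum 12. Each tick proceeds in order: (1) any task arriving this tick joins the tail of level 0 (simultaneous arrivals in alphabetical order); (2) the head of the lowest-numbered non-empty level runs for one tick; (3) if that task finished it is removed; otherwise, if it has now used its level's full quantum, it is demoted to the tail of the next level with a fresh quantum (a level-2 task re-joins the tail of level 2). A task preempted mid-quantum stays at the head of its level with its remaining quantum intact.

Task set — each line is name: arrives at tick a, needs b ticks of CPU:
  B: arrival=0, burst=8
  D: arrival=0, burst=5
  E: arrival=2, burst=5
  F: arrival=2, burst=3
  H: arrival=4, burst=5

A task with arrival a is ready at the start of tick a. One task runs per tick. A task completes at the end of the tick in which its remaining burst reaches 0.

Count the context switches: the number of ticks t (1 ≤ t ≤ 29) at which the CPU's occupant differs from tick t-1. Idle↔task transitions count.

t=0: L0/L1/L2 = BD/-/- → run B
t=1: L0/L1/L2 = BD/-/- → run B
t=2: L0/L1/L2 = BDEF/-/- → run B
t=3: L0/L1/L2 = DEF/B/- → run D
t=4: L0/L1/L2 = DEFH/B/- → run D
t=5: L0/L1/L2 = DEFH/B/- → run D
t=6: L0/L1/L2 = EFH/BD/- → run E
t=7: L0/L1/L2 = EFH/BD/- → run E
t=8: L0/L1/L2 = EFH/BD/- → run E
t=9: L0/L1/L2 = FH/BDE/- → run F
t=10: L0/L1/L2 = FH/BDE/- → run F
t=11: L0/L1/L2 = FH/BDE/- → run F
t=12: L0/L1/L2 = H/BDE/- → run H
t=13: L0/L1/L2 = H/BDE/- → run H
t=14: L0/L1/L2 = H/BDE/- → run H
t=15: L0/L1/L2 = -/BDEH/- → run B
t=16: L0/L1/L2 = -/BDEH/- → run B
t=17: L0/L1/L2 = -/BDEH/- → run B
t=18: L0/L1/L2 = -/BDEH/- → run B
t=19: L0/L1/L2 = -/BDEH/- → run B
t=20: L0/L1/L2 = -/DEH/- → run D
t=21: L0/L1/L2 = -/DEH/- → run D
t=22: L0/L1/L2 = -/EH/- → run E
t=23: L0/L1/L2 = -/EH/- → run E
t=24: L0/L1/L2 = -/H/- → run H
t=25: L0/L1/L2 = -/H/- → run H
t=26: (idle)
t=27: (idle)
t=28: (idle)
t=29: (idle)

context switches = 9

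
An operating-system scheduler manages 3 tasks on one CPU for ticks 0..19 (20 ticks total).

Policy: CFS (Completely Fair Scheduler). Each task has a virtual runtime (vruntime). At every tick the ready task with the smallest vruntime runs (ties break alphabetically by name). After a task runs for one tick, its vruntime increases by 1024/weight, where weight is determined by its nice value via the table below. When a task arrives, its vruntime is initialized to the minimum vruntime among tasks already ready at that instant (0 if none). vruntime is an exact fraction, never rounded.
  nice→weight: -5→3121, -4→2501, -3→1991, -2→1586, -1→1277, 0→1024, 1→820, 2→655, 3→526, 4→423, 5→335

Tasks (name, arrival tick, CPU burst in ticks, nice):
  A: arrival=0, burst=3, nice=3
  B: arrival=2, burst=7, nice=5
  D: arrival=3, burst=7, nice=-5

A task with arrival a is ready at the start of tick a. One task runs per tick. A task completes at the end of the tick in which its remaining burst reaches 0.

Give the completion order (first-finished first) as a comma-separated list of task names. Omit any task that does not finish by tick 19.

t=0: vr[A=0] → run A
t=1: vr[A=512/263] → run A
t=2: vr[A=1024/263 B=1024/263] → run A
t=3: vr[B=1024/263 D=1024/263] → run B
t=4: vr[B=612352/88105 D=1024/263] → run D
t=5: vr[B=612352/88105 D=3465216/820823] → run D
t=6: vr[B=612352/88105 D=3734528/820823] → run D
t=7: vr[B=612352/88105 D=4003840/820823] → run D
t=8: vr[B=612352/88105 D=4273152/820823] → run D
t=9: vr[B=612352/88105 D=4542464/820823] → run D
t=10: vr[B=612352/88105 D=4811776/820823] → run D
t=11: vr[B=612352/88105] → run B
t=12: vr[B=881664/88105] → run B
t=13: vr[B=1150976/88105] → run B
t=14: vr[B=1420288/88105] → run B
t=15: vr[B=337920/17621] → run B
t=16: vr[B=1958912/88105] → run B
t=17: (idle)
t=18: (idle)
t=19: (idle)

completion order = A, D, B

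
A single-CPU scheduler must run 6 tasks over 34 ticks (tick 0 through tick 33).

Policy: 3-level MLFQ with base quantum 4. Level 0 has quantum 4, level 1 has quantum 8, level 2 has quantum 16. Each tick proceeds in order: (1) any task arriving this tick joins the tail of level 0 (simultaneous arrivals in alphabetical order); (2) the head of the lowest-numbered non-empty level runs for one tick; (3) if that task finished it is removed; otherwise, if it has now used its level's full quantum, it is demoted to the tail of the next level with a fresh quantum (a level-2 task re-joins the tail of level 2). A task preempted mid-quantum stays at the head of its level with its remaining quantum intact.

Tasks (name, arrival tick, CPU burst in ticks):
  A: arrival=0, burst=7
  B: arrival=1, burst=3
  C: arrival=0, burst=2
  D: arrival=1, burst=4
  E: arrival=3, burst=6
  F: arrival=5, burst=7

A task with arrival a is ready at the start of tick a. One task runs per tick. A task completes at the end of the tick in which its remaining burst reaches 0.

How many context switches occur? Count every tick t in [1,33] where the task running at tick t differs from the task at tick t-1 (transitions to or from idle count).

t=0: L0/L1/L2 = AC/-/- → run A
t=1: L0/L1/L2 = ACBD/-/- → run A
t=2: L0/L1/L2 = ACBD/-/- → run A
t=3: L0/L1/L2 = ACBDE/-/- → run A
t=4: L0/L1/L2 = CBDE/A/- → run C
t=5: L0/L1/L2 = CBDEF/A/- → run C
t=6: L0/L1/L2 = BDEF/A/- → run B
t=7: L0/L1/L2 = BDEF/A/- → run B
t=8: L0/L1/L2 = BDEF/A/- → run B
t=9: L0/L1/L2 = DEF/A/- → run D
t=10: L0/L1/L2 = DEF/A/- → run D
t=11: L0/L1/L2 = DEF/A/- → run D
t=12: L0/L1/L2 = DEF/A/- → run D
t=13: L0/L1/L2 = EF/A/- → run E
t=14: L0/L1/L2 = EF/A/- → run E
t=15: L0/L1/L2 = EF/A/- → run E
t=16: L0/L1/L2 = EF/A/- → run E
t=17: L0/L1/L2 = F/AE/- → run F
t=18: L0/L1/L2 = F/AE/- → run F
t=19: L0/L1/L2 = F/AE/- → run F
t=20: L0/L1/L2 = F/AE/- → run F
t=21: L0/L1/L2 = -/AEF/- → run A
t=22: L0/L1/L2 = -/AEF/- → run A
t=23: L0/L1/L2 = -/AEF/- → run A
t=24: L0/L1/L2 = -/EF/- → run E
t=25: L0/L1/L2 = -/EF/- → run E
t=26: L0/L1/L2 = -/F/- → run F
t=27: L0/L1/L2 = -/F/- → run F
t=28: L0/L1/L2 = -/F/- → run F
t=29: (idle)
t=30: (idle)
t=31: (idle)
t=32: (idle)
t=33: (idle)

context switches = 9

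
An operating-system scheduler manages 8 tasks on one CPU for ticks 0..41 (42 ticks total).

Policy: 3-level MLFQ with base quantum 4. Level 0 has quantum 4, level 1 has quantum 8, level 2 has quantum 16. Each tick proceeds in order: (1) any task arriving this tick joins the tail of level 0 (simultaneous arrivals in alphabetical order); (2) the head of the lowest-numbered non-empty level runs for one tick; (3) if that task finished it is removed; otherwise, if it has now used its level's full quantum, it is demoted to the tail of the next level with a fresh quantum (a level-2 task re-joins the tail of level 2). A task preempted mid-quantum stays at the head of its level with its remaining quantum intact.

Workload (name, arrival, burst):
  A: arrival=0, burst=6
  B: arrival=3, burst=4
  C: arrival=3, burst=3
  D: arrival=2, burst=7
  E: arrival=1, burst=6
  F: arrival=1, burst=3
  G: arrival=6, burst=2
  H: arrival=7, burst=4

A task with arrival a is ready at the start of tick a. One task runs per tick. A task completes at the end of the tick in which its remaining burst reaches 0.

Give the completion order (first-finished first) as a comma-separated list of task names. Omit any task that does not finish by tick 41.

t=0: L0/L1/L2 = A/-/- → run A
t=1: L0/L1/L2 = AEF/-/- → run A
t=2: L0/L1/L2 = AEFD/-/- → run A
t=3: L0/L1/L2 = AEFDBC/-/- → run A
t=4: L0/L1/L2 = EFDBC/A/- → run E
t=5: L0/L1/L2 = EFDBC/A/- → run E
t=6: L0/L1/L2 = EFDBCG/A/- → run E
t=7: L0/L1/L2 = EFDBCGH/A/- → run E
t=8: L0/L1/L2 = FDBCGH/AE/- → run F
t=9: L0/L1/L2 = FDBCGH/AE/- → run F
t=10: L0/L1/L2 = FDBCGH/AE/- → run F
t=11: L0/L1/L2 = DBCGH/AE/- → run D
t=12: L0/L1/L2 = DBCGH/AE/- → run D
t=13: L0/L1/L2 = DBCGH/AE/- → run D
t=14: L0/L1/L2 = DBCGH/AE/- → run D
t=15: L0/L1/L2 = BCGH/AED/- → run B
t=16: L0/L1/L2 = BCGH/AED/- → run B
t=17: L0/L1/L2 = BCGH/AED/- → run B
t=18: L0/L1/L2 = BCGH/AED/- → run B
t=19: L0/L1/L2 = CGH/AED/- → run C
t=20: L0/L1/L2 = CGH/AED/- → run C
t=21: L0/L1/L2 = CGH/AED/- → run C
t=22: L0/L1/L2 = GH/AED/- → run G
t=23: L0/L1/L2 = GH/AED/- → run G
t=24: L0/L1/L2 = H/AED/- → run H
t=25: L0/L1/L2 = H/AED/- → run H
t=26: L0/L1/L2 = H/AED/- → run H
t=27: L0/L1/L2 = H/AED/- → run H
t=28: L0/L1/L2 = -/AED/- → run A
t=29: L0/L1/L2 = -/AED/- → run A
t=30: L0/L1/L2 = -/ED/- → run E
t=31: L0/L1/L2 = -/ED/- → run E
t=32: L0/L1/L2 = -/D/- → run D
t=33: L0/L1/L2 = -/D/- → run D
t=34: L0/L1/L2 = -/D/- → run D
t=35: (idle)
t=36: (idle)
t=37: (idle)
t=38: (idle)
t=39: (idle)
t=40: (idle)
t=41: (idle)

completion order = F, B, C, G, H, A, E, D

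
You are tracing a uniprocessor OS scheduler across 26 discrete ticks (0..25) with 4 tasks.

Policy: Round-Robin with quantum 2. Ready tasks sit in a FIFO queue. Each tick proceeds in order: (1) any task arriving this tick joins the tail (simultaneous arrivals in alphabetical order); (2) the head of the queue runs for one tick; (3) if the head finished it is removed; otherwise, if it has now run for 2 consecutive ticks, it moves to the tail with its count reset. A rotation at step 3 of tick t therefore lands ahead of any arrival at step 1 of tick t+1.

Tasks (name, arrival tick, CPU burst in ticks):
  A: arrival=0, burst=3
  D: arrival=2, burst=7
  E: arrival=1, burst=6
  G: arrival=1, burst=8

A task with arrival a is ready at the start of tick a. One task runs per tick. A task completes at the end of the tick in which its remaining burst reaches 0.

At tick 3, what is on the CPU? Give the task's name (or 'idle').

running at tick 3 = E

t=0: queue=[A] q_used=0 → run A
t=1: queue=[A,E,G] q_used=1 → run A
t=2: queue=[E,G,A,D] q_used=0 → run E
t=3: queue=[E,G,A,D] q_used=1 → run E
t=4: queue=[G,A,D,E] q_used=0 → run G
t=5: queue=[G,A,D,E] q_used=1 → run G
t=6: queue=[A,D,E,G] q_used=0 → run A
t=7: queue=[D,E,G] q_used=0 → run D
t=8: queue=[D,E,G] q_used=1 → run D
t=9: queue=[E,G,D] q_used=0 → run E
t=10: queue=[E,G,D] q_used=1 → run E
t=11: queue=[G,D,E] q_used=0 → run G
t=12: queue=[G,D,E] q_used=1 → run G
t=13: queue=[D,E,G] q_used=0 → run D
t=14: queue=[D,E,G] q_used=1 → run D
t=15: queue=[E,G,D] q_used=0 → run E
t=16: queue=[E,G,D] q_used=1 → run E
t=17: queue=[G,D] q_used=0 → run G
t=18: queue=[G,D] q_used=1 → run G
t=19: queue=[D,G] q_used=0 → run D
t=20: queue=[D,G] q_used=1 → run D
t=21: queue=[G,D] q_used=0 → run G
t=22: queue=[G,D] q_used=1 → run G
t=23: queue=[D] q_used=0 → run D
t=24: (idle)
t=25: (idle)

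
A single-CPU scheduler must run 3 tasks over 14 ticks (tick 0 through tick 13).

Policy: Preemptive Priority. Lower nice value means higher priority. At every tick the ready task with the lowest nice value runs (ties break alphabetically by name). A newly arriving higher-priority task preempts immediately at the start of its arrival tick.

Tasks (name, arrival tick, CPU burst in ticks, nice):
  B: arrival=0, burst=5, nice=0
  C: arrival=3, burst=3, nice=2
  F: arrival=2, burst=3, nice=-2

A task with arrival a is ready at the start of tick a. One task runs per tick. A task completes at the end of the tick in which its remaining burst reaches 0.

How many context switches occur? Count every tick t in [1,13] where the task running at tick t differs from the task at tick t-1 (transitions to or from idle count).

t=0: ready={B} → run B
t=1: ready={B} → run B
t=2: ready={B,F} → run F
t=3: ready={B,C,F} → run F
t=4: ready={B,C,F} → run F
t=5: ready={B,C} → run B
t=6: ready={B,C} → run B
t=7: ready={B,C} → run B
t=8: ready={C} → run C
t=9: ready={C} → run C
t=10: ready={C} → run C
t=11: (idle)
t=12: (idle)
t=13: (idle)

context switches = 4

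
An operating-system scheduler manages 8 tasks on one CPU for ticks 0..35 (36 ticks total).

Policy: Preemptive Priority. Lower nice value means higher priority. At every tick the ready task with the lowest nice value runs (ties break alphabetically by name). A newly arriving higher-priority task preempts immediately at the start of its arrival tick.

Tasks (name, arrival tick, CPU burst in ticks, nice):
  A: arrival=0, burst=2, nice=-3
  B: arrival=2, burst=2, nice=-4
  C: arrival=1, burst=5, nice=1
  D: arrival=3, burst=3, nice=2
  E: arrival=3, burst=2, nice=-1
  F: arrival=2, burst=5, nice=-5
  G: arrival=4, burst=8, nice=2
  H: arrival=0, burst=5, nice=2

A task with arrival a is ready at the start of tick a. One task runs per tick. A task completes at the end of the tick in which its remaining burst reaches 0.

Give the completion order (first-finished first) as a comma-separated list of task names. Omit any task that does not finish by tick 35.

completion order = A, F, B, E, C, D, G, H

t=0: ready={A,H} → run A
t=1: ready={A,C,H} → run A
t=2: ready={B,C,F,H} → run F
t=3: ready={B,C,D,E,F,H} → run F
t=4: ready={B,C,D,E,F,G,H} → run F
t=5: ready={B,C,D,E,F,G,H} → run F
t=6: ready={B,C,D,E,F,G,H} → run F
t=7: ready={B,C,D,E,G,H} → run B
t=8: ready={B,C,D,E,G,H} → run B
t=9: ready={C,D,E,G,H} → run E
t=10: ready={C,D,E,G,H} → run E
t=11: ready={C,D,G,H} → run C
t=12: ready={C,D,G,H} → run C
t=13: ready={C,D,G,H} → run C
t=14: ready={C,D,G,H} → run C
t=15: ready={C,D,G,H} → run C
t=16: ready={D,G,H} → run D
t=17: ready={D,G,H} → run D
t=18: ready={D,G,H} → run D
t=19: ready={G,H} → run G
t=20: ready={G,H} → run G
t=21: ready={G,H} → run G
t=22: ready={G,H} → run G
t=23: ready={G,H} → run G
t=24: ready={G,H} → run G
t=25: ready={G,H} → run G
t=26: ready={G,H} → run G
t=27: ready={H} → run H
t=28: ready={H} → run H
t=29: ready={H} → run H
t=30: ready={H} → run H
t=31: ready={H} → run H
t=32: (idle)
t=33: (idle)
t=34: (idle)
t=35: (idle)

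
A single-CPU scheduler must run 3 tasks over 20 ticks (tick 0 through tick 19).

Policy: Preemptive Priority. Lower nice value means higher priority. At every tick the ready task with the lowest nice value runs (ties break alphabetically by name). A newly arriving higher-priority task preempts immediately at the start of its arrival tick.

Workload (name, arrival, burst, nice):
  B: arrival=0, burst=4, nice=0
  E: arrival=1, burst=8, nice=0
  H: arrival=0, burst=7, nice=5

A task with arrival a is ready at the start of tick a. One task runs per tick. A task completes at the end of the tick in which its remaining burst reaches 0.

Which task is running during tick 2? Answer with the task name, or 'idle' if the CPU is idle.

t=0: ready={B,H} → run B
t=1: ready={B,E,H} → run B
t=2: ready={B,E,H} → run B
t=3: ready={B,E,H} → run B
t=4: ready={E,H} → run E
t=5: ready={E,H} → run E
t=6: ready={E,H} → run E
t=7: ready={E,H} → run E
t=8: ready={E,H} → run E
t=9: ready={E,H} → run E
t=10: ready={E,H} → run E
t=11: ready={E,H} → run E
t=12: ready={H} → run H
t=13: ready={H} → run H
t=14: ready={H} → run H
t=15: ready={H} → run H
t=16: ready={H} → run H
t=17: ready={H} → run H
t=18: ready={H} → run H
t=19: (idle)

running at tick 2 = B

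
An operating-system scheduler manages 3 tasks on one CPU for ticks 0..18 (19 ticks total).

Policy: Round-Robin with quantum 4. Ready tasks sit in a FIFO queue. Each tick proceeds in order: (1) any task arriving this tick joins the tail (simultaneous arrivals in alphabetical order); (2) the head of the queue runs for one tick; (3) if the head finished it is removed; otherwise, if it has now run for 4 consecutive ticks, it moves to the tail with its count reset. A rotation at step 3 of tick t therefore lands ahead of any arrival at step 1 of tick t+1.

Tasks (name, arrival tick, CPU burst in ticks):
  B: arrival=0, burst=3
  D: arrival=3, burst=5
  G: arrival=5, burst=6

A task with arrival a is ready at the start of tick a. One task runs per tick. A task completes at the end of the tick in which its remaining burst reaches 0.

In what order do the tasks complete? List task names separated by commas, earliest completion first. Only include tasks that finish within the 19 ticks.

t=0: queue=[B] q_used=0 → run B
t=1: queue=[B] q_used=1 → run B
t=2: queue=[B] q_used=2 → run B
t=3: queue=[D] q_used=0 → run D
t=4: queue=[D] q_used=1 → run D
t=5: queue=[D,G] q_used=2 → run D
t=6: queue=[D,G] q_used=3 → run D
t=7: queue=[G,D] q_used=0 → run G
t=8: queue=[G,D] q_used=1 → run G
t=9: queue=[G,D] q_used=2 → run G
t=10: queue=[G,D] q_used=3 → run G
t=11: queue=[D,G] q_used=0 → run D
t=12: queue=[G] q_used=0 → run G
t=13: queue=[G] q_used=1 → run G
t=14: (idle)
t=15: (idle)
t=16: (idle)
t=17: (idle)
t=18: (idle)

completion order = B, D, G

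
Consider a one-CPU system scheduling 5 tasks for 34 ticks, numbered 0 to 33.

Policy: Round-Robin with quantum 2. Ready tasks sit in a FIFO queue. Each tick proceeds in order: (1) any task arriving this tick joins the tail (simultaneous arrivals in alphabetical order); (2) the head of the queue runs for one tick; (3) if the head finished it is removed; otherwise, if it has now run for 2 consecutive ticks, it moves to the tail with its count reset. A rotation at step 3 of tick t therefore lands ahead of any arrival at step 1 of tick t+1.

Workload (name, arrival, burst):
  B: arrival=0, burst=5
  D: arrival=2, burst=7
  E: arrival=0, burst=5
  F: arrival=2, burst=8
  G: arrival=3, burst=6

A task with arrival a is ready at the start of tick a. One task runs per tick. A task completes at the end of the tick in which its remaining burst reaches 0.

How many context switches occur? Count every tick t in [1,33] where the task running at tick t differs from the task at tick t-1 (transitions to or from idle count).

context switches = 17

t=0: queue=[B,E] q_used=0 → run B
t=1: queue=[B,E] q_used=1 → run B
t=2: queue=[E,B,D,F] q_used=0 → run E
t=3: queue=[E,B,D,F,G] q_used=1 → run E
t=4: queue=[B,D,F,G,E] q_used=0 → run B
t=5: queue=[B,D,F,G,E] q_used=1 → run B
t=6: queue=[D,F,G,E,B] q_used=0 → run D
t=7: queue=[D,F,G,E,B] q_used=1 → run D
t=8: queue=[F,G,E,B,D] q_used=0 → run F
t=9: queue=[F,G,E,B,D] q_used=1 → run F
t=10: queue=[G,E,B,D,F] q_used=0 → run G
t=11: queue=[G,E,B,D,F] q_used=1 → run G
t=12: queue=[E,B,D,F,G] q_used=0 → run E
t=13: queue=[E,B,D,F,G] q_used=1 → run E
t=14: queue=[B,D,F,G,E] q_used=0 → run B
t=15: queue=[D,F,G,E] q_used=0 → run D
t=16: queue=[D,F,G,E] q_used=1 → run D
t=17: queue=[F,G,E,D] q_used=0 → run F
t=18: queue=[F,G,E,D] q_used=1 → run F
t=19: queue=[G,E,D,F] q_used=0 → run G
t=20: queue=[G,E,D,F] q_used=1 → run G
t=21: queue=[E,D,F,G] q_used=0 → run E
t=22: queue=[D,F,G] q_used=0 → run D
t=23: queue=[D,F,G] q_used=1 → run D
t=24: queue=[F,G,D] q_used=0 → run F
t=25: queue=[F,G,D] q_used=1 → run F
t=26: queue=[G,D,F] q_used=0 → run G
t=27: queue=[G,D,F] q_used=1 → run G
t=28: queue=[D,F] q_used=0 → run D
t=29: queue=[F] q_used=0 → run F
t=30: queue=[F] q_used=1 → run F
t=31: (idle)
t=32: (idle)
t=33: (idle)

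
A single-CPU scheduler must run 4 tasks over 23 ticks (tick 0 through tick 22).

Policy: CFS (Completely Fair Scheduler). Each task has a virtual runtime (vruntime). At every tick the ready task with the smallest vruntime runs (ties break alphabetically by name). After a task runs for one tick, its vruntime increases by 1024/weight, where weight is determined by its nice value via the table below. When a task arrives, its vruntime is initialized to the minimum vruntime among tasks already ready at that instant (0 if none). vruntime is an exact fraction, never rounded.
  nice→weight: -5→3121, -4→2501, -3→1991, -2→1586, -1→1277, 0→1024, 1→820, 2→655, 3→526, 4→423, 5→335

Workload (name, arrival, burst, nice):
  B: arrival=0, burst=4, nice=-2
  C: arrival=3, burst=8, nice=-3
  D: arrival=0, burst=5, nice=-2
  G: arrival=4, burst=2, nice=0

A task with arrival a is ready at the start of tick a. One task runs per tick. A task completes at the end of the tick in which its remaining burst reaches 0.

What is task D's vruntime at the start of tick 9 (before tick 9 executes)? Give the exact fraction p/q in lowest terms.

t=0: vr[B=0 D=0] → run B
t=1: vr[B=512/793 D=0] → run D
t=2: vr[B=512/793 D=512/793] → run B
t=3: vr[B=1024/793 C=512/793 D=512/793] → run C
t=4: vr[B=1024/793 C=1831424/1578863 D=512/793 G=512/793] → run D
t=5: vr[B=1024/793 C=1831424/1578863 D=1024/793 G=512/793] → run G
t=6: vr[B=1024/793 C=1831424/1578863 D=1024/793 G=1305/793] → run C
t=7: vr[B=1024/793 C=2643456/1578863 D=1024/793 G=1305/793] → run B
t=8: vr[B=1536/793 C=2643456/1578863 D=1024/793 G=1305/793] → run D
t=9: vr[B=1536/793 C=2643456/1578863 D=1536/793 G=1305/793] → run G
t=10: vr[B=1536/793 C=2643456/1578863 D=1536/793] → run C
t=11: vr[B=1536/793 C=3455488/1578863 D=1536/793] → run B
t=12: vr[C=3455488/1578863 D=1536/793] → run D
t=13: vr[C=3455488/1578863 D=2048/793] → run C
t=14: vr[C=4267520/1578863 D=2048/793] → run D
t=15: vr[C=4267520/1578863] → run C
t=16: vr[C=5079552/1578863] → run C
t=17: vr[C=5891584/1578863] → run C
t=18: vr[C=6703616/1578863] → run C
t=19: (idle)
t=20: (idle)
t=21: (idle)
t=22: (idle)

vruntime(D, start of tick 9) = 1536/793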